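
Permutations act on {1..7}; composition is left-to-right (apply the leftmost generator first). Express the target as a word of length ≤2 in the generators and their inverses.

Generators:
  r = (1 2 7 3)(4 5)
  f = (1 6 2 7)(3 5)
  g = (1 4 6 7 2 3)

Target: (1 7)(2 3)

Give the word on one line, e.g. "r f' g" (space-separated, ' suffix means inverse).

  after r: (1 2 7 3)(4 5)
  after r: (1 7)(2 3)

r r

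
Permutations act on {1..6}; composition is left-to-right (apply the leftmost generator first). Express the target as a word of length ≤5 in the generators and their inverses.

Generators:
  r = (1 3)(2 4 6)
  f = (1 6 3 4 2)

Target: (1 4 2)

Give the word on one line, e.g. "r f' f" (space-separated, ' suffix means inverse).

r f r' f'

  after r: (1 3)(2 4 6)
  after f: (1 4 3 6)
  after r': (1 2 6 3 4)
  after f': (1 4 2)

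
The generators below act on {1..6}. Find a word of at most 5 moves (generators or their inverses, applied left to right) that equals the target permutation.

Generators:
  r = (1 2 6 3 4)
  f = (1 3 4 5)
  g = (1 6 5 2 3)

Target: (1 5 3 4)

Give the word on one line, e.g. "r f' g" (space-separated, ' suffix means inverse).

r' g' g' f

  after r': (1 4 3 6 2)
  after g': (1 4 2 3)(5 6)
  after g': (1 4 5)
  after f: (1 5 3 4)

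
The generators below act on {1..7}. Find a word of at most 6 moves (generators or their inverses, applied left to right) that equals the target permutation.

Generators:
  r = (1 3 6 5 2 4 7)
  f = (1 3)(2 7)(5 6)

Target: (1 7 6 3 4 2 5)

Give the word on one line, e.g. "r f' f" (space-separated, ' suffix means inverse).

r f r f r'

  after r: (1 3 6 5 2 4 7)
  after f: (2 4)(3 5 7)
  after r: (1 3 2 7 6 5)
  after f: (3 7 5)
  after r': (1 7 6 3 4 2 5)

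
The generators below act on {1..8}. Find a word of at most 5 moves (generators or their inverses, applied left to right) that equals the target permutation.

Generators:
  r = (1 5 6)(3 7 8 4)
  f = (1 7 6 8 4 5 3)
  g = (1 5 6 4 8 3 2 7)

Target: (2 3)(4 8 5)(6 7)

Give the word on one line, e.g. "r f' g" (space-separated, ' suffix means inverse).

f r' f' g'

  after f: (1 7 6 8 4 5 3)
  after r': (1 3 6 7 5 4)
  after f': (1 5 8 6)(3 7 4)
  after g': (2 3)(4 8 5)(6 7)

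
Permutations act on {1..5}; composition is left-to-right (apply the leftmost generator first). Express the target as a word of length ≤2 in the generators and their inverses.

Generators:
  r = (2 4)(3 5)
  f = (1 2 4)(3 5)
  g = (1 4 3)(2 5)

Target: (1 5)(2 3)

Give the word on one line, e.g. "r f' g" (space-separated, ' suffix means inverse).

f g

  after f: (1 2 4)(3 5)
  after g: (1 5)(2 3)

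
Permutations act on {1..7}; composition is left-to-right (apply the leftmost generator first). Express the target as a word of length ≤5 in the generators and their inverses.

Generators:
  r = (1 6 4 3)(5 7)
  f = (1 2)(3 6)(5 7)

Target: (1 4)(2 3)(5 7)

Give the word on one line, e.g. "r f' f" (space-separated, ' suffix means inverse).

r f' r' f f

  after r: (1 6 4 3)(5 7)
  after f': (1 3 2)(4 6)
  after r': (1 4)(2 3)(5 7)
  after f: (1 4 2 6 3)
  after f: (1 4)(2 3)(5 7)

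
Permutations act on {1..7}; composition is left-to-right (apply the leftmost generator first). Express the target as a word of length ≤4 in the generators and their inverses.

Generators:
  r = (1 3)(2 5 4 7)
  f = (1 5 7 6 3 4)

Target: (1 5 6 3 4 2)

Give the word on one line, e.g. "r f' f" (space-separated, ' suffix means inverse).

r r f

  after r: (1 3)(2 5 4 7)
  after r: (2 4)(5 7)
  after f: (1 5 6 3 4 2)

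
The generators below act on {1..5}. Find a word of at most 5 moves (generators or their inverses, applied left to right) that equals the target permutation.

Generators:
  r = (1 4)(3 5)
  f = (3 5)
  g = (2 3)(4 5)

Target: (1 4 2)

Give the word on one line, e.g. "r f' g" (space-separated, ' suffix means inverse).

  after g': (2 3)(4 5)
  after f: (2 5 4 3)
  after g': (2 4)
  after f: (2 4)(3 5)
  after r': (1 4 2)

g' f g' f r'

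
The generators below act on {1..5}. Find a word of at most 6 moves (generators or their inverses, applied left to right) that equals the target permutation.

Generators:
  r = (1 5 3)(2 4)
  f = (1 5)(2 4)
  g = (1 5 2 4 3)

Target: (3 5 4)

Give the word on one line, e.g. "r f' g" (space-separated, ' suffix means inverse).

g r' f' r'

  after g: (1 5 2 4 3)
  after r': (4 5)
  after f': (1 5 2 4)
  after r': (3 5 4)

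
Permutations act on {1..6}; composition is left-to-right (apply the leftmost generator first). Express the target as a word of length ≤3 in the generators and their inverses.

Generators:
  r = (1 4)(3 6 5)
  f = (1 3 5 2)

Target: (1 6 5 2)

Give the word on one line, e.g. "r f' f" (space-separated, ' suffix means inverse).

  after f: (1 3 5 2)
  after r': (1 5 2 4)(3 6)
  after r': (1 6 5 2)

f r' r'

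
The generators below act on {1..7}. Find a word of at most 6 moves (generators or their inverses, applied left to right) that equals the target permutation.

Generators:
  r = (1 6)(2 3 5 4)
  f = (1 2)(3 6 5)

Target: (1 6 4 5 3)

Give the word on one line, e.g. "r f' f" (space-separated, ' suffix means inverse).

r f r' f

  after r: (1 6)(2 3 5 4)
  after f: (1 5 4)(2 6)
  after r': (1 3 2)(4 6)
  after f: (1 6 4 5 3)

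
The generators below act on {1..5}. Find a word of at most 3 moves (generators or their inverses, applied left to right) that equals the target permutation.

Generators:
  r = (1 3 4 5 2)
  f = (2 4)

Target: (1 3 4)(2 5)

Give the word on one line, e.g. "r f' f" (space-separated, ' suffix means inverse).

  after f: (2 4)
  after r: (1 3 4)(2 5)

f r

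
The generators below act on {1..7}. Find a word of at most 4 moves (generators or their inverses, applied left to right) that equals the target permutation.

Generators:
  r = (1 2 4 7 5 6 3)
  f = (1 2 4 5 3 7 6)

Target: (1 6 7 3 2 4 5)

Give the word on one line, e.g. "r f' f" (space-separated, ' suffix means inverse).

r' f f

  after r': (1 3 6 5 7 4 2)
  after f: (1 7 5 6 3)
  after f: (1 6 7 3 2 4 5)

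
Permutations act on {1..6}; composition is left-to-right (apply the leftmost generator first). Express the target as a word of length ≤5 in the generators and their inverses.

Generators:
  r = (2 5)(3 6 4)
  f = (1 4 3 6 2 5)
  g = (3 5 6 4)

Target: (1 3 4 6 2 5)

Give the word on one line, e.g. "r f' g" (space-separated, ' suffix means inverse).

f r' r'

  after f: (1 4 3 6 2 5)
  after r': (1 6 5)
  after r': (1 3 4 6 2 5)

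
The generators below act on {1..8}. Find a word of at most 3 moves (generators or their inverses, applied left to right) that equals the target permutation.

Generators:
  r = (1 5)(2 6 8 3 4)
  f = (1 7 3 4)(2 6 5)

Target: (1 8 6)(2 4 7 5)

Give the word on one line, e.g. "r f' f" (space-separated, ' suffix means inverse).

  after r': (1 5)(2 4 3 8 6)
  after f': (1 6 5 4 7)(2 3 8)
  after r: (1 8 6)(2 4 7 5)

r' f' r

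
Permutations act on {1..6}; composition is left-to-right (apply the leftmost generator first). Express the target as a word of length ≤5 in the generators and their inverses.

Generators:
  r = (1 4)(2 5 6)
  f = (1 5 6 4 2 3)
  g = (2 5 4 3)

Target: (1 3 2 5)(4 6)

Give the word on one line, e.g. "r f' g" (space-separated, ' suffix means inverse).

f' f' g' r'

  after f': (1 3 2 4 6 5)
  after f': (1 2 6)(3 4 5)
  after g': (1 3 5 4 2 6)
  after r': (1 3 2 5)(4 6)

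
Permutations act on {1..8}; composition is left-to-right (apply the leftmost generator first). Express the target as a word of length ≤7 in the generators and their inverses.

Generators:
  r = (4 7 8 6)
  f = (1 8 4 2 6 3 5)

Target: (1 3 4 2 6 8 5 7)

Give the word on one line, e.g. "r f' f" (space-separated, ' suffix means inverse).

  after f': (1 5 3 6 2 4 8)
  after r: (1 5 3 4 6 2 7 8)
  after f': (1 3 8 5 6 4 2 7)
  after r: (1 3 6 7)(2 8 5 4)
  after r: (1 3 4 2 6 8 5 7)

f' r f' r r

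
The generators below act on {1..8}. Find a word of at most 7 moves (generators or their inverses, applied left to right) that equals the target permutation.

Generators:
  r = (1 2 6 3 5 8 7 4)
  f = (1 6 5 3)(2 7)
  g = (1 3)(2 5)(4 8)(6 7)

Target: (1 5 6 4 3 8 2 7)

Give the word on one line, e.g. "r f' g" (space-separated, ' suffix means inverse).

  after r: (1 2 6 3 5 8 7 4)
  after f': (1 7 4 3 6 5 8 2)
  after r': (1 8)(2 4 6 3)
  after f: (1 8 6)(2 4 5 3 7)
  after r': (1 5 6 4 3 8 2 7)

r f' r' f r'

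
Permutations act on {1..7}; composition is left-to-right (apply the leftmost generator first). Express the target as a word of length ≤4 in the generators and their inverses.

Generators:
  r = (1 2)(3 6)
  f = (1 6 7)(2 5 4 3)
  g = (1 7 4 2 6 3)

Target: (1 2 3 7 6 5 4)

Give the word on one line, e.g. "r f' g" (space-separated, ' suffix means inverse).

  after g': (1 3 6 2 4 7)
  after f: (1 2 3 7 6 5 4)

g' f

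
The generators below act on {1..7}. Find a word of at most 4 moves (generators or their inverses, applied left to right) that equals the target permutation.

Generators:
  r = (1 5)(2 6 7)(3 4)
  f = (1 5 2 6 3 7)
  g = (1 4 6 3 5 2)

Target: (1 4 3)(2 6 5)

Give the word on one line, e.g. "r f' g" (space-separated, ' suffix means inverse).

  after r: (1 5)(2 6 7)(3 4)
  after g': (1 3)(2 4 6 7 5)
  after r: (1 4 7)(2 3 5 6)
  after f': (1 4 3)(2 6 5)

r g' r f'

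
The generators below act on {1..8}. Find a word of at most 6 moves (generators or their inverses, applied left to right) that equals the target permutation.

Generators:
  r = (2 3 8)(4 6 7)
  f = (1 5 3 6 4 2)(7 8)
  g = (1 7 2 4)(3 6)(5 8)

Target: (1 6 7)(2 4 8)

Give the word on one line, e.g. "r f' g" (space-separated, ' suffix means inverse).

f' r' r' f

  after f': (1 2 4 6 3 5)(7 8)
  after r': (1 8 6 2 7 3 5)
  after r': (1 3 5)(2 6 8 4 7)
  after f: (1 6 7)(2 4 8)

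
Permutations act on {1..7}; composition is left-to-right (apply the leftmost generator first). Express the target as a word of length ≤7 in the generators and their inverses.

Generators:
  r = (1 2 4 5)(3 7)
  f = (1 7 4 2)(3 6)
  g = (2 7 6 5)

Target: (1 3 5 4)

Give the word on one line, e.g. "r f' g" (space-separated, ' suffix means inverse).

  after f: (1 7 4 2)(3 6)
  after r: (1 3 6 7 5)
  after r: (1 7)(2 4 5)(3 6)
  after r: (1 3 6 7 2 5 4)
  after g: (1 3 5 4)

f r r r g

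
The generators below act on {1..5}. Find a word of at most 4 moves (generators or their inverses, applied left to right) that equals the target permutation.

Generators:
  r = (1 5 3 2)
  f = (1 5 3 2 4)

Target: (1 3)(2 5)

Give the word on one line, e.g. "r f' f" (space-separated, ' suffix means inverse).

  after r: (1 5 3 2)
  after r: (1 3)(2 5)

r r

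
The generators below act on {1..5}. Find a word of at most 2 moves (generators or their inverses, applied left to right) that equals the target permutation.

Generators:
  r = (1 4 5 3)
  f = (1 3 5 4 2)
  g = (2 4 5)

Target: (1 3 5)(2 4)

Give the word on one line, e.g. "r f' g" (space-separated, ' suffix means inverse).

g' r'

  after g': (2 5 4)
  after r': (1 3 5)(2 4)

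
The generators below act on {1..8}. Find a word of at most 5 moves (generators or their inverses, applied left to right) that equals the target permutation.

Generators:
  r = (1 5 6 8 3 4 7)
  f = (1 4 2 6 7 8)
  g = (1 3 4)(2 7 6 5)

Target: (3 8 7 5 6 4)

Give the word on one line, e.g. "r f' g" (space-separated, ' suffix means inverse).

g g f'

  after g: (1 3 4)(2 7 6 5)
  after g: (1 4 3)(2 6)(5 7)
  after f': (3 8 7 5 6 4)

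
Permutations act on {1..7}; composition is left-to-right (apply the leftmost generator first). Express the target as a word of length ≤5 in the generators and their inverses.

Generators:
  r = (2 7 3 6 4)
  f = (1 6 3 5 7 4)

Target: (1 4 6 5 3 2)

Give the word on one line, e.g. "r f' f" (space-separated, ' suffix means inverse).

  after r': (2 4 6 3 7)
  after r': (2 6 7 4 3)
  after f': (1 4 6 5 3 2)

r' r' f'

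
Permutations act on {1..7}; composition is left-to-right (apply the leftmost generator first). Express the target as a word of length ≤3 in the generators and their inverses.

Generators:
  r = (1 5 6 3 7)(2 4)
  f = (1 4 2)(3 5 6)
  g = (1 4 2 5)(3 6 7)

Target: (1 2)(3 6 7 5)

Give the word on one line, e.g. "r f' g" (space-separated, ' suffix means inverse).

r g'

  after r: (1 5 6 3 7)(2 4)
  after g': (1 2)(3 6 7 5)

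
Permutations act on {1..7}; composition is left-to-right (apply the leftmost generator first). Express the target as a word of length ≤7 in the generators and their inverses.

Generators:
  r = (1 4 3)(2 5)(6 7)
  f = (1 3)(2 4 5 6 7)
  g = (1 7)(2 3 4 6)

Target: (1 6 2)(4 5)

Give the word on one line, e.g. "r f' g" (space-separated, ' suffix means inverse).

  after g': (1 7)(2 6 4 3)
  after r: (1 6 3 5 2 7 4)
  after r: (1 7 3 2 6)
  after f: (1 2 7)(3 4 5 6)
  after g': (1 6 2)(4 5)

g' r r f g'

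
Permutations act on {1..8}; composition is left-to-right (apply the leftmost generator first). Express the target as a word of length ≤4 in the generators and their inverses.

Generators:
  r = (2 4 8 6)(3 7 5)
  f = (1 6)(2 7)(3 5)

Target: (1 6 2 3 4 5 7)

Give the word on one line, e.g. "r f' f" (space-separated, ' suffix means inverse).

f' r' f r

  after f': (1 6)(2 7)(3 5)
  after r': (1 8 4 2 3 7 6)
  after f: (1 8 4 7)(2 5 3)
  after r: (1 6 2 3 4 5 7)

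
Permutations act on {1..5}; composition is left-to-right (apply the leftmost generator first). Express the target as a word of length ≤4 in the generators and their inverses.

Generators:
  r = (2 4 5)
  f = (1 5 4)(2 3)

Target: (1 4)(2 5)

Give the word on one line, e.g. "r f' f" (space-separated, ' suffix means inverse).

  after f': (1 4 5)(2 3)
  after f': (1 5 4)
  after r': (1 4)(2 5)

f' f' r'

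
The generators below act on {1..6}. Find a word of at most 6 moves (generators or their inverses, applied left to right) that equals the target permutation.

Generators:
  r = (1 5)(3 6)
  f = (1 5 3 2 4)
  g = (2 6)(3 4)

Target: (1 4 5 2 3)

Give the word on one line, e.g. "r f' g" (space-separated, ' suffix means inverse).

f g' r f' r

  after f: (1 5 3 2 4)
  after g': (1 5 4)(2 3 6)
  after r: (2 6)(4 5)
  after f': (1 4)(2 6 3 5)
  after r: (1 4 5 2 3)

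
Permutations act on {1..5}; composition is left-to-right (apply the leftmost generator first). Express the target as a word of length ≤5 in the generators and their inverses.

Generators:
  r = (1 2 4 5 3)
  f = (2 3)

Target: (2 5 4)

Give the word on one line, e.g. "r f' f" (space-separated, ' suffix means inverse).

r f r f'

  after r: (1 2 4 5 3)
  after f: (1 3)(2 4 5)
  after r: (2 5 4 3)
  after f': (2 5 4)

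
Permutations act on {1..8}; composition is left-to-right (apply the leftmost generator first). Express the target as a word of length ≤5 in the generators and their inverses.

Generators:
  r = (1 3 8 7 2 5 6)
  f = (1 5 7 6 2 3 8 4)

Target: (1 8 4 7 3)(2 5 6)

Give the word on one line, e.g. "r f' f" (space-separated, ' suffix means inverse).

  after r: (1 3 8 7 2 5 6)
  after r: (1 8 2 6 3 7 5)
  after f: (1 4)(3 6 8)
  after r': (1 4 6 3 5 2 7 8)
  after f': (1 8 4 7 3)(2 5 6)

r r f r' f'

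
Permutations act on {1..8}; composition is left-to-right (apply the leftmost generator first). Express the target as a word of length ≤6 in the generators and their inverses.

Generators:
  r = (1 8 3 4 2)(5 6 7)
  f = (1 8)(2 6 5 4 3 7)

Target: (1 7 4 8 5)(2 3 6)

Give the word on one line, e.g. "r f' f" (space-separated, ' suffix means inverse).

  after f: (1 8)(2 6 5 4 3 7)
  after r': (2 5 3 6 7 4 8)
  after r': (1 2 7 3 5 8 4)
  after f': (1 7 4 8 5)(2 3 6)

f r' r' f'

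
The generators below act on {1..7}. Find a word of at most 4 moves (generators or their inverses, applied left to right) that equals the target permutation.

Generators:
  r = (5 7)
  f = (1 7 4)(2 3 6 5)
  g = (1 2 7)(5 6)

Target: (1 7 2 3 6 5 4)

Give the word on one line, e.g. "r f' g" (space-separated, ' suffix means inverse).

  after r: (5 7)
  after f: (1 7 2 3 6 5 4)

r f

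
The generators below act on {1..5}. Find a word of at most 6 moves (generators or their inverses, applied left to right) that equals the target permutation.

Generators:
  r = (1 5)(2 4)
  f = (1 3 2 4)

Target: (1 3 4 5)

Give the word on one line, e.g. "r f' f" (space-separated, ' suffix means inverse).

r' f f r' f

  after r': (1 5)(2 4)
  after f: (1 5 3 2)
  after f: (1 5 2 3 4)
  after r': (2 3)(4 5)
  after f: (1 3 4 5)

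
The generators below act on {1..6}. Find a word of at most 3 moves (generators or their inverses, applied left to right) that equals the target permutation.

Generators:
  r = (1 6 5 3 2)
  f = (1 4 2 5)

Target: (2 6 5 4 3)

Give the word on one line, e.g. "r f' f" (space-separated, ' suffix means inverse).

  after f: (1 4 2 5)
  after f: (1 2)(4 5)
  after r: (2 6 5 4 3)

f f r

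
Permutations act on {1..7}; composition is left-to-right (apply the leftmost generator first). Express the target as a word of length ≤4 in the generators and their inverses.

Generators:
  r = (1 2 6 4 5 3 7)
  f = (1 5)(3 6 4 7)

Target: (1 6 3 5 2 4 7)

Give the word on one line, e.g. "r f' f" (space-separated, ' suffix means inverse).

  after f': (1 5)(3 7 4 6)
  after r: (1 3)(2 6 7 5)
  after f: (1 6 3 5 2 4 7)

f' r f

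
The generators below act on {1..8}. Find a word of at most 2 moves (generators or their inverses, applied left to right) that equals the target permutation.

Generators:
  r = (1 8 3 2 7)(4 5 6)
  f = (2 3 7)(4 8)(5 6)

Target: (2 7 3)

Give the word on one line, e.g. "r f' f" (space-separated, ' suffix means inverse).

  after f: (2 3 7)(4 8)(5 6)
  after f: (2 7 3)

f f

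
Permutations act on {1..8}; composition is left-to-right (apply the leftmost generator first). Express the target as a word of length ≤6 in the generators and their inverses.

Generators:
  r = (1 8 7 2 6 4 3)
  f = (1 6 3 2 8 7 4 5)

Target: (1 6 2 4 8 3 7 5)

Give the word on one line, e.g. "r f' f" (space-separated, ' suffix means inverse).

r' r' f' r r

  after r': (1 3 4 6 2 7 8)
  after r': (1 4 2 8 3 6 7)
  after f': (1 7 5 4 3)(6 8)
  after r: (1 2 6 7 5 3 8 4)
  after r: (1 6 2 4 8 3 7 5)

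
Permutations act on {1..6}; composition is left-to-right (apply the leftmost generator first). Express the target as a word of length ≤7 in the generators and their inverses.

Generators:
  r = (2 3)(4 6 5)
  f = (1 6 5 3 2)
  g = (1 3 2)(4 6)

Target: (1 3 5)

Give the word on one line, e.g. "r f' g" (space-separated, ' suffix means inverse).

g g f g' r'

  after g: (1 3 2)(4 6)
  after g: (1 2 3)
  after f: (3 6 5)
  after g': (1 2 3 4 6 5)
  after r': (1 3 5)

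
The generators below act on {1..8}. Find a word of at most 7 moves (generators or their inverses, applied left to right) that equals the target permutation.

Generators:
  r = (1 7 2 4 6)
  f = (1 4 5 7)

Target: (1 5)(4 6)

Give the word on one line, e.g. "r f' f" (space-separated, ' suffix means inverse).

  after r': (1 6 4 2 7)
  after f: (1 6 5 7 4 2)
  after r: (2 7 6 5)
  after r: (1 7)(4 6 5)
  after f': (1 5)(4 6)

r' f r r f'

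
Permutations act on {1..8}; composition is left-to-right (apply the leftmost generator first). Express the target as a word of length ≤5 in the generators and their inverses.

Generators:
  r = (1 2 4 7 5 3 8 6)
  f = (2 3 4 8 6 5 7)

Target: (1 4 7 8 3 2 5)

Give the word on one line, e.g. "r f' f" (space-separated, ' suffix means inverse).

r f' r'

  after r: (1 2 4 7 5 3 8 6)
  after f': (1 7 6)(2 3 4 5)
  after r': (1 4 7 8 3 2 5)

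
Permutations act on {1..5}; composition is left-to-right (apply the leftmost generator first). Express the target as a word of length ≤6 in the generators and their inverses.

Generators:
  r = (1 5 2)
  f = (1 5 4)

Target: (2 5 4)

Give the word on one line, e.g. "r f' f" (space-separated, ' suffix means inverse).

  after r': (1 2 5)
  after f: (1 2 4)
  after r': (1 5)(2 4)
  after f': (2 5 4)

r' f r' f'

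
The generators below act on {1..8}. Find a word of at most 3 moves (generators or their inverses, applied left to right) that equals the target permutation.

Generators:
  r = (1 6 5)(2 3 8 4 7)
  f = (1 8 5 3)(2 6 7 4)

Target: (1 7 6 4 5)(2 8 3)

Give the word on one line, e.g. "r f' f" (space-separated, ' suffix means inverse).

f r f'

  after f: (1 8 5 3)(2 6 7 4)
  after r: (1 4 3 6 2 5 8)
  after f': (1 7 6 4 5)(2 8 3)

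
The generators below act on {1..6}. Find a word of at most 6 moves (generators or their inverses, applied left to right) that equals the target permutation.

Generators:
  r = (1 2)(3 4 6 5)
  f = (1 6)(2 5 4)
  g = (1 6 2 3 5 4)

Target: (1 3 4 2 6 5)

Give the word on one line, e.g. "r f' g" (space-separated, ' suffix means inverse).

r' f' g r' g

  after r': (1 2)(3 5 6 4)
  after f': (1 4 3 2 6 5)
  after g: (4 5 6)
  after r': (1 2)(3 5 4 6)
  after g: (1 3 4 2 6 5)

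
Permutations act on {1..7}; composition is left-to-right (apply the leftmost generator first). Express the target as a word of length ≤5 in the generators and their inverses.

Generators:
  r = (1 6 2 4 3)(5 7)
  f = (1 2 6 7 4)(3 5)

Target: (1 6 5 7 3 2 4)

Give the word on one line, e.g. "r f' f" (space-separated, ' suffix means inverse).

f r f' f'

  after f: (1 2 6 7 4)(3 5)
  after r: (1 4 6 5)(3 7)
  after f': (1 7 5 4 2)(3 6)
  after f': (1 6 5 7 3 2 4)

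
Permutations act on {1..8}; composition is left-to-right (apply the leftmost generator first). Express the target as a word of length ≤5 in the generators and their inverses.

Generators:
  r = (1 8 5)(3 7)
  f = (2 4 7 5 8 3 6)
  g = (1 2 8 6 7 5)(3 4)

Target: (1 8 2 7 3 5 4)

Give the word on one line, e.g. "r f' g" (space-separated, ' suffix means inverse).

  after g': (1 5 7 6 8 2)(3 4)
  after f': (1 7 3 2)(4 8 6 5)
  after g': (1 6 7 4 2 5 3)
  after g': (1 8 2 7 3 5 4)

g' f' g' g'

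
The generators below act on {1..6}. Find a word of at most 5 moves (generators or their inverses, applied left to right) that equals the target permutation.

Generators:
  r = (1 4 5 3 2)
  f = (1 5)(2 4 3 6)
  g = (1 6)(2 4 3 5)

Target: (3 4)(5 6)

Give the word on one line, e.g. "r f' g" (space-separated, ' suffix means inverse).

f f g' f r

  after f: (1 5)(2 4 3 6)
  after f: (2 3)(4 6)
  after g': (1 6 2 4)(3 5)
  after f: (1 2 3)(4 5 6)
  after r: (3 4)(5 6)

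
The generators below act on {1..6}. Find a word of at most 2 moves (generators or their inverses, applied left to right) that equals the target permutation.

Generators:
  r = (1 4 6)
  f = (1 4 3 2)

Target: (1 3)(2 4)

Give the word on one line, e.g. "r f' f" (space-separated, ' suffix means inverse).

  after f': (1 2 3 4)
  after f': (1 3)(2 4)

f' f'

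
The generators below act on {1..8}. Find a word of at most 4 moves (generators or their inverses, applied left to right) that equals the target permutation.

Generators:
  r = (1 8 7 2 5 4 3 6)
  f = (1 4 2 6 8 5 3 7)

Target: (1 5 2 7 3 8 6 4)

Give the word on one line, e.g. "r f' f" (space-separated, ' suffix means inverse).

f f r

  after f: (1 4 2 6 8 5 3 7)
  after f: (1 2 8 3)(4 6 5 7)
  after r: (1 5 2 7 3 8 6 4)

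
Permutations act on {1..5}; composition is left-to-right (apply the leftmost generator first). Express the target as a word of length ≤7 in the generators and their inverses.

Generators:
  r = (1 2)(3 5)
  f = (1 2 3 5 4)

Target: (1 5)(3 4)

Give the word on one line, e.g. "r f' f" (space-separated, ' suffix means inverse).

r' f' f' r f'

  after r': (1 2)(3 5)
  after f': (2 4 5)
  after f': (1 4 3 2 5)
  after r: (1 4 5 2 3)
  after f': (1 5)(3 4)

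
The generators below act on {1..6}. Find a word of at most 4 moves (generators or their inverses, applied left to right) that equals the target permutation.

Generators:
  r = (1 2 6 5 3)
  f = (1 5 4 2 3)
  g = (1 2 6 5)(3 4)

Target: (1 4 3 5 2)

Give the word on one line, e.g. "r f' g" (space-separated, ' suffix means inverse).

  after f: (1 5 4 2 3)
  after f: (1 4 3 5 2)

f f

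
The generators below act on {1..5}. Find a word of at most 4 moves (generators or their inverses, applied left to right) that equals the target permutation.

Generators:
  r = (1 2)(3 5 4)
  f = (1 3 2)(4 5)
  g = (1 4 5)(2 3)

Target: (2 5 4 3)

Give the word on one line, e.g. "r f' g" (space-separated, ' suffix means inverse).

f g f

  after f: (1 3 2)(4 5)
  after g: (1 2 4)
  after f: (2 5 4 3)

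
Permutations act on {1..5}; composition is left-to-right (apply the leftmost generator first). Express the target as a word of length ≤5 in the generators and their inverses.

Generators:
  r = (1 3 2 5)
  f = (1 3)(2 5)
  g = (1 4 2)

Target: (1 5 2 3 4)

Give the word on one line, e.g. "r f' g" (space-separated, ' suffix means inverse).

  after r: (1 3 2 5)
  after g': (1 3 4)(2 5)
  after r: (1 2)(3 4)
  after f: (1 5 2 3 4)

r g' r f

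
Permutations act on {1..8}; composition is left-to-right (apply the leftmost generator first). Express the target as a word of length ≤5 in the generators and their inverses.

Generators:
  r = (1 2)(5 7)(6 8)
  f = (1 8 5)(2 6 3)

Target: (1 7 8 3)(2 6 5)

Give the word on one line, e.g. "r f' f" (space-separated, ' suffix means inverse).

  after f': (1 5 8)(2 3 6)
  after r: (1 7 5 6)(2 3 8)
  after f': (1 7 8 3)(2 6 5)

f' r f'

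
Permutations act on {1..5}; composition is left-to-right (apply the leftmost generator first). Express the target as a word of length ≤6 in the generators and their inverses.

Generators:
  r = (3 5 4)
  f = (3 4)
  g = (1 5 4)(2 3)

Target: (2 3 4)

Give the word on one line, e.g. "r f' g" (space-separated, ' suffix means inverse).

  after f: (3 4)
  after g': (1 4 2 3 5)
  after g': (1 5 4 3)
  after g': (2 3 4)

f g' g' g'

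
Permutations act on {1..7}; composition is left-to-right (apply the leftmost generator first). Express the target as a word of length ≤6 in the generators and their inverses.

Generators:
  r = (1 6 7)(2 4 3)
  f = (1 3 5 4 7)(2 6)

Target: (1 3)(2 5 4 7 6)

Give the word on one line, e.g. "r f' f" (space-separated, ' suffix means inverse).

  after r': (1 7 6)(2 3 4)
  after r': (1 6 7)(2 4 3)
  after f': (1 2 5 3 6 4)
  after r: (1 4 6 3 7)(2 5)
  after r: (1 3)(2 5 4 7 6)

r' r' f' r r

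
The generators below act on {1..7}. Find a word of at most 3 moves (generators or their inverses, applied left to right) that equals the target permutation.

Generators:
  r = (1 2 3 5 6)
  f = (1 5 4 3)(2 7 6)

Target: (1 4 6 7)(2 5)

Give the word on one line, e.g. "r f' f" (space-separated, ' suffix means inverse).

  after f: (1 5 4 3)(2 7 6)
  after f: (1 4)(2 6 7)(3 5)
  after r': (1 4 6 7)(2 5)

f f r'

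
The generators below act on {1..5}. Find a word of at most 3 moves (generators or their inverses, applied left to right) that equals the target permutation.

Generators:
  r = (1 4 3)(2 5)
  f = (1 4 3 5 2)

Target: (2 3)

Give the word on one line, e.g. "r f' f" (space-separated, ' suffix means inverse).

  after r: (1 4 3)(2 5)
  after f': (2 3)

r f'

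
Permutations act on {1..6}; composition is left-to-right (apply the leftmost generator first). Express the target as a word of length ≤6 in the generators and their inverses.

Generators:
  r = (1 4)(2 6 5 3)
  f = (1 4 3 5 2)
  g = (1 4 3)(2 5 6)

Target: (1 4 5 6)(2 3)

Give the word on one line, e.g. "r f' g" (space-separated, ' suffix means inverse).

  after g: (1 4 3)(2 5 6)
  after r': (2 6 3 4 5)
  after g': (1 3)(2 5 6 4)
  after f': (1 4 5 6)(2 3)

g r' g' f'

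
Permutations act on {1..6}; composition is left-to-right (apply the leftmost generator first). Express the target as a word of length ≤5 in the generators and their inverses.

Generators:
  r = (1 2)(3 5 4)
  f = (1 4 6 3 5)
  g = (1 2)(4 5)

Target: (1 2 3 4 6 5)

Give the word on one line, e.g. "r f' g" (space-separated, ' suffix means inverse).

r f' r r

  after r: (1 2)(3 5 4)
  after f': (1 2 5)(4 6)
  after r: (2 4 6 3 5)
  after r: (1 2 3 4 6 5)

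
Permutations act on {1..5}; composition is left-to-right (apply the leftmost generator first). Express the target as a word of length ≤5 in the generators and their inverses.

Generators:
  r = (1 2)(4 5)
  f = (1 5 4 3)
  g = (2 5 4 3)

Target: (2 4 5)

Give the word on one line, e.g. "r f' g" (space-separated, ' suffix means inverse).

g f f r f'

  after g: (2 5 4 3)
  after f: (1 5 3 2 4)
  after f: (1 4 5)(2 3)
  after r: (1 5 2 3)
  after f': (2 4 5)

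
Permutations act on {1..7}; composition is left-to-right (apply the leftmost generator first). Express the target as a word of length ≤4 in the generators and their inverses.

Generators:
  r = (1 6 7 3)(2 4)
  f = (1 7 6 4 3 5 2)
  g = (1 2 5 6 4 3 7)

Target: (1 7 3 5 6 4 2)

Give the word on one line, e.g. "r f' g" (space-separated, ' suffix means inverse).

  after g: (1 2 5 6 4 3 7)
  after f: (3 6)(4 5)
  after g': (1 7 3 5 6 4 2)

g f g'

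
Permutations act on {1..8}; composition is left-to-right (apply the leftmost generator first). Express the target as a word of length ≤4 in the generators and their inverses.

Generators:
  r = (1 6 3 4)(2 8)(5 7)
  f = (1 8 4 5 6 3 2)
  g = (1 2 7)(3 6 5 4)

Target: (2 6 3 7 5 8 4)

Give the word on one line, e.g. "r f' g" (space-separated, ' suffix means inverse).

f' r' g' f'

  after f': (1 2 3 6 5 4 8)
  after r': (1 8 4 2 6 7 5 3)
  after g': (1 8 5 4)(2 3 7 6)
  after f': (2 6 3 7 5 8 4)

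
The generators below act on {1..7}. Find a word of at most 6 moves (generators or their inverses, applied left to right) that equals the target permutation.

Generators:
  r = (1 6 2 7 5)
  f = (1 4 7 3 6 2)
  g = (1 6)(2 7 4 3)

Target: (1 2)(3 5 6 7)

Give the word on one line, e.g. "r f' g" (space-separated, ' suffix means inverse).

  after r': (1 5 7 2 6)
  after f': (1 5 4)(2 3 7 6)
  after r: (2 3 5 4 6 7)
  after g: (1 6 4)(3 5)
  after f: (1 2)(3 5 6 7)

r' f' r g f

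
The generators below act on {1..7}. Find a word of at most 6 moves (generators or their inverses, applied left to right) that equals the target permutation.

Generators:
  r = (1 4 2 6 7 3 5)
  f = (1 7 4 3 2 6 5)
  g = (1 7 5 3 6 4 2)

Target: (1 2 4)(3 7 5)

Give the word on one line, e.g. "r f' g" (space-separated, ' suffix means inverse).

  after r: (1 4 2 6 7 3 5)
  after r: (1 2 7 5 4 6 3)
  after r: (1 6 5 2 3 4 7)
  after f': (1 2 4)(3 7 5)

r r r f'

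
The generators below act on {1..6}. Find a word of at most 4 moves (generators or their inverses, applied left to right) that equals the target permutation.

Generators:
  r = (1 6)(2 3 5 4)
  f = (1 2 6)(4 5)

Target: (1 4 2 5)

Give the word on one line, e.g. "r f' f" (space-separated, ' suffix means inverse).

r r f r'

  after r: (1 6)(2 3 5 4)
  after r: (2 5)(3 4)
  after f: (1 2 4 3 5 6)
  after r': (1 4 2 5)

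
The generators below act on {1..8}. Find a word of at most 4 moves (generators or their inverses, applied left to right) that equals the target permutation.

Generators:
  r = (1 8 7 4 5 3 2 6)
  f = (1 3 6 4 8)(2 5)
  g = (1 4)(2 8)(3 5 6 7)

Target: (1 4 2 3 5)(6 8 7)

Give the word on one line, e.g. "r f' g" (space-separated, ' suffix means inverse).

r f'

  after r: (1 8 7 4 5 3 2 6)
  after f': (1 4 2 3 5)(6 8 7)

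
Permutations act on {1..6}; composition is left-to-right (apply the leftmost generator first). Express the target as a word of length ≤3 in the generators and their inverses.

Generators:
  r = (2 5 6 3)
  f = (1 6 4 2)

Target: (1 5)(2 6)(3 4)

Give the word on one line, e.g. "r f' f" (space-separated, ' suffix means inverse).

  after f': (1 2 4 6)
  after r: (1 5 6)(2 4 3)
  after f': (1 5)(2 6)(3 4)

f' r f'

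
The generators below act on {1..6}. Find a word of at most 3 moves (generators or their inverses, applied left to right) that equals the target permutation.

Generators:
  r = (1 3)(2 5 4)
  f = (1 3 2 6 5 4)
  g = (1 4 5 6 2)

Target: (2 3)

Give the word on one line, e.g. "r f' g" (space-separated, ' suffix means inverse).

f' g'

  after f': (1 4 5 6 2 3)
  after g': (2 3)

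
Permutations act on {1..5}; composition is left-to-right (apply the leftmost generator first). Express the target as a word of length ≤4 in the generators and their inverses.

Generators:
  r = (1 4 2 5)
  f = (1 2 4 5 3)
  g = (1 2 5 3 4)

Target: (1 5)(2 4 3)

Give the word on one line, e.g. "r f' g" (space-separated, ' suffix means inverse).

  after g: (1 2 5 3 4)
  after r': (1 4 5 3)
  after f: (1 5)(2 4 3)

g r' f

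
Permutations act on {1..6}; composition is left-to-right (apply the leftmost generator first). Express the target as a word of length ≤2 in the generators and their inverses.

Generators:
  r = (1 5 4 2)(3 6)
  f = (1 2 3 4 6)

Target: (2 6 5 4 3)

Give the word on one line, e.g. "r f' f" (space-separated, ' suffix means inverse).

f r

  after f: (1 2 3 4 6)
  after r: (2 6 5 4 3)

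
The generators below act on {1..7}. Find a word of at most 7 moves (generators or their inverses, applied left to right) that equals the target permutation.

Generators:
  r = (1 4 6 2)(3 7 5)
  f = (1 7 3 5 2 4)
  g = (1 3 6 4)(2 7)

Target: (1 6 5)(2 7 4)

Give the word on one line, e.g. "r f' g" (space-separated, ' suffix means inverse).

r' f r' f' g'

  after r': (1 2 6 4)(3 5 7)
  after f: (1 4 7 5 3 2 6)
  after r': (2 4 3 6)
  after f': (1 4 7)(3 6 5)
  after g': (1 6 5)(2 7 4)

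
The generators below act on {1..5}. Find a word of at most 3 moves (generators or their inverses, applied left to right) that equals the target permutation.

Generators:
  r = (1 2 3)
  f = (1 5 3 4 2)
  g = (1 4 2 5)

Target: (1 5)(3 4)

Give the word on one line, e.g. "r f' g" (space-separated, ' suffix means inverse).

r' f'

  after r': (1 3 2)
  after f': (1 5)(3 4)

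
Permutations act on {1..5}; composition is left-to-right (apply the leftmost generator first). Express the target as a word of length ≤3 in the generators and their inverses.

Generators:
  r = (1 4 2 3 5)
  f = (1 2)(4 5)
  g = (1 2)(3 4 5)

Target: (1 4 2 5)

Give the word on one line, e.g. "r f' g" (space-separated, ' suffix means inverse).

f r g

  after f: (1 2)(4 5)
  after r: (1 3 5 2 4)
  after g: (1 4 2 5)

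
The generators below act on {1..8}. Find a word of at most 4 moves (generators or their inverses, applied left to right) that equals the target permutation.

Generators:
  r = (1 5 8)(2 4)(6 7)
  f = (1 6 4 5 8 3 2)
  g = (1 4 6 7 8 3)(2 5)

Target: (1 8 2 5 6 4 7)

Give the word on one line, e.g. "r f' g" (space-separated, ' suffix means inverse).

  after f': (1 2 3 8 5 4 6)
  after g: (1 5 6 4 7 8 2)
  after r': (2 8 4 6)(5 7)
  after r': (1 8 2 5 6 4 7)

f' g r' r'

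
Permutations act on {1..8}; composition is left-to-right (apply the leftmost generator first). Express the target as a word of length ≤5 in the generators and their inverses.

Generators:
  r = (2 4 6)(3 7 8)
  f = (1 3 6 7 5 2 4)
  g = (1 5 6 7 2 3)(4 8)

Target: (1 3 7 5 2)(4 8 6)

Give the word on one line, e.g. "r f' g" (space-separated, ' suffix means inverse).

f' g' r' r'

  after f': (1 4 2 5 7 6 3)
  after g': (1 8 4 7 5 6 2)
  after r': (1 7 5 4 3 8 2)
  after r': (1 3 7 5 2)(4 8 6)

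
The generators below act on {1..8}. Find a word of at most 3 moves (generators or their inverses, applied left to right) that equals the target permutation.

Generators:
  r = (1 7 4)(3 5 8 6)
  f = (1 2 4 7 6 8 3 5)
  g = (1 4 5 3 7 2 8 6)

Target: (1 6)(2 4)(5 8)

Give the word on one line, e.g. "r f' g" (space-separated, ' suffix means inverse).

  after f': (1 5 3 8 6 7 4 2)
  after r: (1 8 3 6 4 2 7)
  after r: (1 6)(2 4)(5 8)

f' r r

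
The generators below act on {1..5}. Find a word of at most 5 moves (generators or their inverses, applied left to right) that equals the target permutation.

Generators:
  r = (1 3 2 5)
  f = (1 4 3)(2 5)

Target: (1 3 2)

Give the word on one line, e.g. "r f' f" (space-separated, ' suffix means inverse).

f' f' f' r

  after f': (1 3 4)(2 5)
  after f': (1 4 3)
  after f': (2 5)
  after r: (1 3 2)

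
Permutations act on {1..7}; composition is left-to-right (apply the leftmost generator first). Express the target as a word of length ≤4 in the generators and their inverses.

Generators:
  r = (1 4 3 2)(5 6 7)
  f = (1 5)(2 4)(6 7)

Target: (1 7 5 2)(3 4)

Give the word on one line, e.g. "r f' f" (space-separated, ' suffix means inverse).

  after f: (1 5)(2 4)(6 7)
  after r': (1 7 5 2)(3 4)

f r'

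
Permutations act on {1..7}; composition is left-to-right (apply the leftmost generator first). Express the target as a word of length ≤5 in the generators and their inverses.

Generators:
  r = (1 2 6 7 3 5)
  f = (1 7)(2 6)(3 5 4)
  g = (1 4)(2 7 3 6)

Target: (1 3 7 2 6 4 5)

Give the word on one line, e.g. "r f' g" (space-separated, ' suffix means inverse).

  after g: (1 4)(2 7 3 6)
  after r': (1 4 5 3 2 6)
  after r': (1 4 3)(5 7 6)
  after f: (1 3 7 2 6 4 5)

g r' r' f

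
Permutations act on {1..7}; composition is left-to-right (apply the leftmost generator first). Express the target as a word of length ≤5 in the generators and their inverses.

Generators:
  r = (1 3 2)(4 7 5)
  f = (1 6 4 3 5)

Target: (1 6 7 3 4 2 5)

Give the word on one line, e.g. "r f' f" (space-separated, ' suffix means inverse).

f f f r' f

  after f: (1 6 4 3 5)
  after f: (1 4 5 6 3)
  after f: (1 3 6 5 4)
  after r': (2 3 6 7 4)
  after f: (1 6 7 3 4 2 5)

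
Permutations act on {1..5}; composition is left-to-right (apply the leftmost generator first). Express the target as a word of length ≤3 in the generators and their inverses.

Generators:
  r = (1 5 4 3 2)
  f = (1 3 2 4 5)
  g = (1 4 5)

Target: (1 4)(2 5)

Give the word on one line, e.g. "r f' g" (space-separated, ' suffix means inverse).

  after r: (1 5 4 3 2)
  after f': (1 4)(2 5)

r f'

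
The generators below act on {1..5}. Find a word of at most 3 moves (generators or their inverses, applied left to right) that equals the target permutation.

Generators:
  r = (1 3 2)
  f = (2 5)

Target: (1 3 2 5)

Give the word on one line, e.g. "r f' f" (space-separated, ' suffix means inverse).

  after f': (2 5)
  after r: (1 3 2 5)

f' r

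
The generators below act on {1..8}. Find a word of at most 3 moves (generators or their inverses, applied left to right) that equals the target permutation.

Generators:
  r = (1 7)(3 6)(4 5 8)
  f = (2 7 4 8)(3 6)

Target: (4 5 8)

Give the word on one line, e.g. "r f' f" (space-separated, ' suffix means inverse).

  after r': (1 7)(3 6)(4 8 5)
  after r': (4 5 8)

r' r'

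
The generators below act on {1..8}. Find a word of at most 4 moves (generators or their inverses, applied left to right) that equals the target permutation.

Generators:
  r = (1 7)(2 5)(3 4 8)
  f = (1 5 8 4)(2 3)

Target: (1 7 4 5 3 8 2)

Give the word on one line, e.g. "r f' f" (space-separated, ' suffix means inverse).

  after r: (1 7)(2 5)(3 4 8)
  after f: (1 7 5 3)(2 8)
  after f: (1 7 8 3 5 2 4)
  after f: (1 7 4 5 3 8 2)

r f f f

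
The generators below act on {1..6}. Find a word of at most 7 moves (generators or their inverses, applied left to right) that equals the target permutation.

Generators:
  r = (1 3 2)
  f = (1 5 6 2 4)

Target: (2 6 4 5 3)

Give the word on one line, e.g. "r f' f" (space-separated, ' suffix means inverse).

  after r': (1 2 3)
  after r': (1 3 2)
  after f: (1 3 4)(2 5 6)
  after f: (1 3)(2 6 4 5)
  after r': (2 6 4 5 3)

r' r' f f r'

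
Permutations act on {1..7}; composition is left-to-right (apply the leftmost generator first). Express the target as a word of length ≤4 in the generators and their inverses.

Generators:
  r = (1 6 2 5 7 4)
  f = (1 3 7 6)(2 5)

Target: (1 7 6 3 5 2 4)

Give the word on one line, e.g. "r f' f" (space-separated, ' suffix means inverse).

  after r': (1 4 7 5 2 6)
  after f: (1 4 6 3 7 2)
  after r': (1 7 6 3 5 2 4)

r' f r'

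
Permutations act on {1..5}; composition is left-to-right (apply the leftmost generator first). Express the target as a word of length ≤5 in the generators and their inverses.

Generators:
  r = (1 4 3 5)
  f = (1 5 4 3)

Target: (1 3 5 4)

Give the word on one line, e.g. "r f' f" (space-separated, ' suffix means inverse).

f' r' f

  after f': (1 3 4 5)
  after r': (1 4 3)
  after f: (1 3 5 4)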